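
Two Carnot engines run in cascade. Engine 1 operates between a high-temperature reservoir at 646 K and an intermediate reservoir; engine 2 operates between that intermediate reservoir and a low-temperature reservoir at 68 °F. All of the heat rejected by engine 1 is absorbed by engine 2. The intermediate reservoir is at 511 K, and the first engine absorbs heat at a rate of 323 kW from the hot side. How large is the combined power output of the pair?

Ẇ_total ≈ 176 kW

T_C = 68 °F → (68 − 32) × 5/9 = 20.00 °C = 293.15 K.
Two reversible stages in series are equivalent to a single Carnot engine between T_H and T_C, so η_total = 1 − T_C/T_H = 1 − 293.15/646.00 = 0.5462.
W_total = η_total · Q_H = 0.5462 × 323 = 176 kW.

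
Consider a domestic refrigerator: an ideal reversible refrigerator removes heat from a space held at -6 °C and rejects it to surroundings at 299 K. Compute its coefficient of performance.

COP_R ≈ 8.39

T_C = -6 °C → -6 + 273.15 = 267.15 K.
Carnot COP: COP_R = T_C/(T_H − T_C) = 267.15/(299.00 − 267.15) = 8.39.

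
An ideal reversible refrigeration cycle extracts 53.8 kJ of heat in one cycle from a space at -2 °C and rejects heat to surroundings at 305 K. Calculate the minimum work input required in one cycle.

T_C = -2 °C → -2 + 273.15 = 271.15 K.
COP_R = T_C/(T_H − T_C) = 271.15/33.85 = 8.0103.
W = Q_C/COP_R = 53.8/8.0103 = 6.72 kJ.

W_in ≈ 6.72 kJ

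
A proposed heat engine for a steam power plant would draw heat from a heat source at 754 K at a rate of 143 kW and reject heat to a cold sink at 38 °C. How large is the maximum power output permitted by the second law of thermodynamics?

Ẇ_max ≈ 84.0 kW

T_C = 38 °C → 38 + 273.15 = 311.15 K.
The upper bound on efficiency is η_max = 1 − T_C/T_H = 1 − 311.15/754.00 = 0.5873.
W_max = η_max · Q_H = 0.5873 × 143 = 84.0 kW.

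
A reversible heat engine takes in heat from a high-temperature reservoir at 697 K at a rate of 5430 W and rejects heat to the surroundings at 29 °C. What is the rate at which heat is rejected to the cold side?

T_C = 29 °C → 29 + 273.15 = 302.15 K.
For a reversible engine, η = 1 − T_C/T_H = 1 − 302.15/697.00 = 0.5665.
For a reversible cycle Q_C/Q_H = T_C/T_H, so Q_C = 5430 × 302.15/697.00 = 2354 W.

Q̇_C ≈ 2354 W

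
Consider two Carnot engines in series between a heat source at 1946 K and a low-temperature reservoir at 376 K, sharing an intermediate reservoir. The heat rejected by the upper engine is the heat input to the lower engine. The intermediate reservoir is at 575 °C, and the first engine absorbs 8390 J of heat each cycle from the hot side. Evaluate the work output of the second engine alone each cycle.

W₂ ≈ 2040 J

T_m = 575 °C → 575 + 273.15 = 848.15 K.
Heat entering the second stage: Q_m = Q_H·(T_m/T_H) = 8390 × 848.15/1946.00 = 3660 J.
Second-stage efficiency η₂ = 1 − T_C/T_m = 1 − 376.00/848.15 = 0.5567, so W₂ = η₂·Q_m = 2040 J.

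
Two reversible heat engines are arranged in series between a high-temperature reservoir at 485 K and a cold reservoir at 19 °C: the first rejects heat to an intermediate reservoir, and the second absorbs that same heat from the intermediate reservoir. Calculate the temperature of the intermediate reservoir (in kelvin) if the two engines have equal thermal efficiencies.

T_C = 19 °C → 19 + 273.15 = 292.15 K.
Equal efficiencies require 1 − T_m/T_H = 1 − T_C/T_m, i.e. T_m/T_H = T_C/T_m, so T_m = √(T_H·T_C) = √(485.00 × 292.15) = 376 K.

T_m ≈ 376 K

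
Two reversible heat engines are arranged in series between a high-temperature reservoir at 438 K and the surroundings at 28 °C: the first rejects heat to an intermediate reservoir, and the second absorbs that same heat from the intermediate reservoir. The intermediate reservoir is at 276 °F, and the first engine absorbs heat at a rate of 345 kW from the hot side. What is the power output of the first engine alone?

Ẇ₁ ≈ 23.1 kW

T_C = 28 °C → 28 + 273.15 = 301.15 K.
T_m = 276 °F → (276 − 32) × 5/9 = 135.56 °C = 408.71 K.
First-stage efficiency η₁ = 1 − T_m/T_H = 1 − 408.71/438.00 = 0.0669.
W₁ = η₁·Q_H = 0.0669 × 345 = 23.1 kW.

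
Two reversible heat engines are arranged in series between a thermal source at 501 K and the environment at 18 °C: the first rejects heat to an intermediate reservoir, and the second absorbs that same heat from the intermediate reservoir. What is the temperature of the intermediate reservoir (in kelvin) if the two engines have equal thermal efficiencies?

T_C = 18 °C → 18 + 273.15 = 291.15 K.
Equal efficiencies require 1 − T_m/T_H = 1 − T_C/T_m, i.e. T_m/T_H = T_C/T_m, so T_m = √(T_H·T_C) = √(501.00 × 291.15) = 382 K.

T_m ≈ 382 K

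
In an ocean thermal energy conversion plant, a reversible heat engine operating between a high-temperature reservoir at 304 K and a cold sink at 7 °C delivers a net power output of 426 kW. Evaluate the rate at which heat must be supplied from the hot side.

T_C = 7 °C → 7 + 273.15 = 280.15 K.
For a reversible engine, η = 1 − T_C/T_H = 1 − 280.15/304.00 = 0.0785.
Q_H = W/η = 426/0.0785 = 5430 kW.

Q̇_H ≈ 5430 kW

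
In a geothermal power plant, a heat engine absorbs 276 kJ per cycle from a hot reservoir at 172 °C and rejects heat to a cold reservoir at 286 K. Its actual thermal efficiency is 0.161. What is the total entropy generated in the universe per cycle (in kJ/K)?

T_H = 172 °C → 172 + 273.15 = 445.15 K.
W = η·Q_H = 0.161 × 276 = 44.44 kJ, so Q_C = Q_H − W = 231.6 kJ.
The hot reservoir loses entropy Q_H/T_H = 276/445.15 = 0.6200 kJ/K; the cold reservoir gains Q_C/T_C = 231.6/286.00 = 0.8097 kJ/K.
ΔS_univ = −Q_H/T_H + Q_C/T_C = 0.1896 kJ/K (> 0, since η = 0.161 < η_Carnot = 0.358).

ΔS_univ ≈ 0.1896 kJ/K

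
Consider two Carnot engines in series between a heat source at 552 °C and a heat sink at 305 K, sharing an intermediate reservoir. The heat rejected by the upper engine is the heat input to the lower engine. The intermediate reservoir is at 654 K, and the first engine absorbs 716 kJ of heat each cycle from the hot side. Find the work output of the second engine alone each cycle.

T_H = 552 °C → 552 + 273.15 = 825.15 K.
Heat entering the second stage: Q_m = Q_H·(T_m/T_H) = 716 × 654.00/825.15 = 567 kJ.
Second-stage efficiency η₂ = 1 − T_C/T_m = 1 − 305.00/654.00 = 0.5336, so W₂ = η₂·Q_m = 303 kJ.

W₂ ≈ 303 kJ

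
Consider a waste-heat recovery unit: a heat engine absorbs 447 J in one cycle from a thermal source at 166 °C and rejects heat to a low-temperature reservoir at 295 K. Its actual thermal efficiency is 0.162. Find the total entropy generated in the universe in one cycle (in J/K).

T_H = 166 °C → 166 + 273.15 = 439.15 K.
W = η·Q_H = 0.162 × 447 = 72.41 J, so Q_C = Q_H − W = 374.6 J.
Reservoir entropy changes: ΔS_H = −Q_H/T_H = −447/439.15 = -1.018 J/K and ΔS_C = +Q_C/T_C = 374.6/295.00 = 1.270 J/K.
ΔS_univ = −Q_H/T_H + Q_C/T_C = 0.2519 J/K (> 0, since η = 0.162 < η_Carnot = 0.328).

ΔS_univ ≈ 0.2519 J/K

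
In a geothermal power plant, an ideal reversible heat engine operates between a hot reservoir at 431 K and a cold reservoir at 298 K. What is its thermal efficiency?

η ≈ 0.309

Carnot efficiency: η = 1 − T_C/T_H = 1 − 298.00/431.00 = 0.309.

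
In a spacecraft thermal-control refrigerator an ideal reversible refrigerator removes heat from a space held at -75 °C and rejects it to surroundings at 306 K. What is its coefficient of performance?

T_C = -75 °C → -75 + 273.15 = 198.15 K.
The reversible coefficient of performance is COP_R = T_C/(T_H − T_C) = 198.15/(306.00 − 198.15) = 1.837.

COP_R ≈ 1.837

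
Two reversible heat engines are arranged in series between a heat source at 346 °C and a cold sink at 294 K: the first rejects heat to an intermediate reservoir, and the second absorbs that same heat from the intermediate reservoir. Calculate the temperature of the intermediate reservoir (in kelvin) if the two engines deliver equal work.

T_H = 346 °C → 346 + 273.15 = 619.15 K.
For reversible stages Q_m = Q_H·(T_m/T_H). Setting W₁ = Q_H(1 − T_m/T_H) equal to W₂ = Q_m(1 − T_C/T_m) = Q_H·(T_m − T_C)/T_H gives T_H − T_m = T_m − T_C, so T_m = (T_H + T_C)/2 = (619.15 + 294.00)/2 = 457 K.

T_m ≈ 457 K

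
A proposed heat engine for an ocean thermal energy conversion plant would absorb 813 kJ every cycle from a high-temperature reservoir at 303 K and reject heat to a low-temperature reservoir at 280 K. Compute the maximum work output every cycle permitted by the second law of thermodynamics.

W_max ≈ 61.71 kJ

No engine can exceed the Carnot limit: η_max = 1 − T_C/T_H = 1 − 280.00/303.00 = 0.0759.
W_max = η_max · Q_H = 0.0759 × 813 = 61.71 kJ.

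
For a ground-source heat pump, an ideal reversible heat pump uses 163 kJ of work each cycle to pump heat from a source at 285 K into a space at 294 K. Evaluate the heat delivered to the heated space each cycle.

COP_HP = T_H/(T_H − T_C) = 294.00/9.00 = 32.6667.
Q_H = COP_HP · W = 32.6667 × 163 = 5320 kJ.

Q_H ≈ 5320 kJ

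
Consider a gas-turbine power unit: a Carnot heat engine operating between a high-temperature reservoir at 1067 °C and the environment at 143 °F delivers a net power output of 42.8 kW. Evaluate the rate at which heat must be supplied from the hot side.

Q̇_H ≈ 57.05 kW

T_H = 1067 °C → 1067 + 273.15 = 1340.15 K.
T_C = 143 °F → (143 − 32) × 5/9 = 61.67 °C = 334.82 K.
For a reversible engine, η = 1 − T_C/T_H = 1 − 334.82/1340.15 = 0.7502.
Q_H = W/η = 42.8/0.7502 = 57.05 kW.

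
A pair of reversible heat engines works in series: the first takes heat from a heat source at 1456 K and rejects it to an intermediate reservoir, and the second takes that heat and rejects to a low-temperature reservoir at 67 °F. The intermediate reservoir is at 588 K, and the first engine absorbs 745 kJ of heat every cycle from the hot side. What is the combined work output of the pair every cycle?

W_total ≈ 595 kJ

T_C = 67 °F → (67 − 32) × 5/9 = 19.44 °C = 292.59 K.
Two reversible stages in series are equivalent to a single Carnot engine between T_H and T_C, so η_total = 1 − T_C/T_H = 1 − 292.59/1456.00 = 0.7990.
W_total = η_total · Q_H = 0.7990 × 745 = 595 kJ.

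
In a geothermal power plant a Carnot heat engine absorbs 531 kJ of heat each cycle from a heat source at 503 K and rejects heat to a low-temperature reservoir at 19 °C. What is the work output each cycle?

W ≈ 223 kJ

T_C = 19 °C → 19 + 273.15 = 292.15 K.
η_rev = 1 − T_C/T_H = 1 − 292.15/503.00 = 0.4192.
W = η·Q_H = 0.4192 × 531 = 223 kJ.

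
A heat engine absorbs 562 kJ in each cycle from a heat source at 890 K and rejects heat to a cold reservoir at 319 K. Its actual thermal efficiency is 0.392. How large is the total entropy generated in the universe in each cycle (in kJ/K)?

W = η·Q_H = 0.392 × 562 = 220.3 kJ, so Q_C = Q_H − W = 341.7 kJ.
Entropy balance on the reservoirs: −Q_H/T_H = -0.6315 kJ/K, +Q_C/T_C = 1.071 kJ/K.
ΔS_univ = −Q_H/T_H + Q_C/T_C = 0.440 kJ/K (> 0, since η = 0.392 < η_Carnot = 0.642).

ΔS_univ ≈ 0.440 kJ/K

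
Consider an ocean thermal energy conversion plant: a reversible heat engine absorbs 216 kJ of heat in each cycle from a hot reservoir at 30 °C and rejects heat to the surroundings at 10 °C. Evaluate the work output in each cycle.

W ≈ 14.3 kJ

T_H = 30 °C → 30 + 273.15 = 303.15 K.
T_C = 10 °C → 10 + 273.15 = 283.15 K.
Since the cycle is reversible, η = 1 − T_C/T_H = 1 − 283.15/303.15 = 0.0660.
W = η·Q_H = 0.0660 × 216 = 14.3 kJ.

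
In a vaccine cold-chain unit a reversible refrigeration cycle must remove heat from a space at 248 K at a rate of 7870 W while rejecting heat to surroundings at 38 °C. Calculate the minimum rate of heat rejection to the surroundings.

T_H = 38 °C → 38 + 273.15 = 311.15 K.
For a reversible cycle Q_H/Q_C = T_H/T_C, so Q_H = Q_C·T_H/T_C = 7870 × 311.15/248.00 = 9870 W.

Q̇_H ≈ 9870 W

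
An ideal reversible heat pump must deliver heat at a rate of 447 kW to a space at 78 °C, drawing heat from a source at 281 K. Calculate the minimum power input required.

Ẇ_in ≈ 89.3 kW

T_H = 78 °C → 78 + 273.15 = 351.15 K.
For a reversible heat pump, COP_HP = T_H/(T_H − T_C) = 351.15/70.15 = 5.0057.
W = Q_H/COP_HP = 447/5.0057 = 89.3 kW.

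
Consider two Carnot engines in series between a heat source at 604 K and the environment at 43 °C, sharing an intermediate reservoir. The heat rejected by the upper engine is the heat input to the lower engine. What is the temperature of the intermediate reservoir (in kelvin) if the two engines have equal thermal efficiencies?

T_m ≈ 437.0 K

T_C = 43 °C → 43 + 273.15 = 316.15 K.
Equal efficiencies require 1 − T_m/T_H = 1 − T_C/T_m, i.e. T_m/T_H = T_C/T_m, so T_m = √(T_H·T_C) = √(604.00 × 316.15) = 437.0 K.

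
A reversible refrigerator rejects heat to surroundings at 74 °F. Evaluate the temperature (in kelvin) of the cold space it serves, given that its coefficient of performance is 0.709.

T_H = 74 °F → (74 − 32) × 5/9 = 23.33 °C = 296.48 K.
COP_R = T_C/(T_H − T_C) ⇒ T_C = T_H·COP_R/(1 + COP_R) = 296.48 × 0.709/(1 + 0.709) = 123.0 K.

T_C ≈ 123.0 K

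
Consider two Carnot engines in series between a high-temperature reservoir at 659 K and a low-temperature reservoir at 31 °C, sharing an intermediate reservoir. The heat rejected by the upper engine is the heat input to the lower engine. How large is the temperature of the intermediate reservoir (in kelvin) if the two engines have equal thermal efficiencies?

T_C = 31 °C → 31 + 273.15 = 304.15 K.
Equal efficiencies require 1 − T_m/T_H = 1 − T_C/T_m, i.e. T_m/T_H = T_C/T_m, so T_m = √(T_H·T_C) = √(659.00 × 304.15) = 447.7 K.

T_m ≈ 447.7 K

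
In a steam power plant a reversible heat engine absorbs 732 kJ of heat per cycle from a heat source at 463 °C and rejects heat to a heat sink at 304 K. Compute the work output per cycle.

W ≈ 430 kJ

T_H = 463 °C → 463 + 273.15 = 736.15 K.
For a reversible engine, η = 1 − T_C/T_H = 1 − 304.00/736.15 = 0.5870.
W = η·Q_H = 0.5870 × 732 = 430 kJ.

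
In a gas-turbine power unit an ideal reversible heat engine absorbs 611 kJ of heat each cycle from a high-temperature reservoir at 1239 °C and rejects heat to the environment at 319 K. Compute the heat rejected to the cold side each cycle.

Q_C ≈ 128.9 kJ

T_H = 1239 °C → 1239 + 273.15 = 1512.15 K.
Since the cycle is reversible, η = 1 − T_C/T_H = 1 − 319.00/1512.15 = 0.7890.
For a reversible cycle Q_C/Q_H = T_C/T_H, so Q_C = 611 × 319.00/1512.15 = 128.9 kJ.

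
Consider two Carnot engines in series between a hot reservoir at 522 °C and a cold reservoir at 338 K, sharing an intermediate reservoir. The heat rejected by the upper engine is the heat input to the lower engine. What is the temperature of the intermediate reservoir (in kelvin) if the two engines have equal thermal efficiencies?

T_m ≈ 518 K

T_H = 522 °C → 522 + 273.15 = 795.15 K.
Equal efficiencies require 1 − T_m/T_H = 1 − T_C/T_m, i.e. T_m/T_H = T_C/T_m, so T_m = √(T_H·T_C) = √(795.15 × 338.00) = 518 K.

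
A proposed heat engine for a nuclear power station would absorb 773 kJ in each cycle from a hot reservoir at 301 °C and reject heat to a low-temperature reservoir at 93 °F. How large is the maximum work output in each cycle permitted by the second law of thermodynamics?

T_H = 301 °C → 301 + 273.15 = 574.15 K.
T_C = 93 °F → (93 − 32) × 5/9 = 33.89 °C = 307.04 K.
The upper bound on efficiency is η_max = 1 − T_C/T_H = 1 − 307.04/574.15 = 0.4652.
W_max = η_max · Q_H = 0.4652 × 773 = 360 kJ.

W_max ≈ 360 kJ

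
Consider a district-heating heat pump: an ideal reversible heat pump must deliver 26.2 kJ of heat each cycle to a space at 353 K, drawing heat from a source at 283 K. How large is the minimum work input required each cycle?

For a reversible heat pump, COP_HP = T_H/(T_H − T_C) = 353.00/70.00 = 5.0429.
W = Q_H/COP_HP = 26.2/5.0429 = 5.20 kJ.

W_in ≈ 5.20 kJ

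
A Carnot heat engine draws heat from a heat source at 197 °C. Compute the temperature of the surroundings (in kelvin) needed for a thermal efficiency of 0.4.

T_H = 197 °C → 197 + 273.15 = 470.15 K.
From η = 1 − T_C/T_H, T_C = T_H·(1 − η) = 470.15 × (1 − 0.4) = 282 K.

T_C ≈ 282 K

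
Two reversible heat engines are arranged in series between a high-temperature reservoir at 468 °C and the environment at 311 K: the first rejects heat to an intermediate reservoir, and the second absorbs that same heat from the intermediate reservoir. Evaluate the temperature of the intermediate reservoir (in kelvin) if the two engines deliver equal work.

T_m ≈ 526.1 K

T_H = 468 °C → 468 + 273.15 = 741.15 K.
For reversible stages Q_m = Q_H·(T_m/T_H). Setting W₁ = Q_H(1 − T_m/T_H) equal to W₂ = Q_m(1 − T_C/T_m) = Q_H·(T_m − T_C)/T_H gives T_H − T_m = T_m − T_C, so T_m = (T_H + T_C)/2 = (741.15 + 311.00)/2 = 526.1 K.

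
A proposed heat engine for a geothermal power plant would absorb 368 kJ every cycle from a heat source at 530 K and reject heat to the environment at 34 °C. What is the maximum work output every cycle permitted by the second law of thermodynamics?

W_max ≈ 154.7 kJ

T_C = 34 °C → 34 + 273.15 = 307.15 K.
The upper bound on efficiency is η_max = 1 − T_C/T_H = 1 − 307.15/530.00 = 0.4205.
W_max = η_max · Q_H = 0.4205 × 368 = 154.7 kJ.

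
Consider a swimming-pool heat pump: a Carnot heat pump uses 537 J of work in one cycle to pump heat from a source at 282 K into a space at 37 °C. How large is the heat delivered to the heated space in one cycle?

Q_H ≈ 5920 J

T_H = 37 °C → 37 + 273.15 = 310.15 K.
COP_HP = T_H/(T_H − T_C) = 310.15/28.15 = 11.0178.
Q_H = COP_HP · W = 11.0178 × 537 = 5920 J.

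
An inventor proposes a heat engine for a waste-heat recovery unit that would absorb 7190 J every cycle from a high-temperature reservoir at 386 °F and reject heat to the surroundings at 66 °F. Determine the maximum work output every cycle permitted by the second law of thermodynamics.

W_max ≈ 2721 J

T_H = 386 °F → (386 − 32) × 5/9 = 196.67 °C = 469.82 K.
T_C = 66 °F → (66 − 32) × 5/9 = 18.89 °C = 292.04 K.
The second-law ceiling is the Carnot efficiency, η_max = 1 − T_C/T_H = 1 − 292.04/469.82 = 0.3784.
W_max = η_max · Q_H = 0.3784 × 7190 = 2721 J.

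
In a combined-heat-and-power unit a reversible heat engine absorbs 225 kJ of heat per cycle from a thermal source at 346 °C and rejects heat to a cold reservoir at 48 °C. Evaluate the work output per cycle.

W ≈ 108.3 kJ

T_H = 346 °C → 346 + 273.15 = 619.15 K.
T_C = 48 °C → 48 + 273.15 = 321.15 K.
Carnot efficiency: η = 1 − T_C/T_H = 1 − 321.15/619.15 = 0.4813.
W = η·Q_H = 0.4813 × 225 = 108.3 kJ.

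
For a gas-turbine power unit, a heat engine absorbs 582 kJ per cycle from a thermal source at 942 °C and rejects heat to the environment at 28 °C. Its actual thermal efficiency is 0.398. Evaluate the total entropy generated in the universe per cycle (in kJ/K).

ΔS_univ ≈ 0.684 kJ/K

T_H = 942 °C → 942 + 273.15 = 1215.15 K.
T_C = 28 °C → 28 + 273.15 = 301.15 K.
W = η·Q_H = 0.398 × 582 = 231.6 kJ, so Q_C = Q_H − W = 350.4 kJ.
Entropy balance on the reservoirs: −Q_H/T_H = -0.4790 kJ/K, +Q_C/T_C = 1.163 kJ/K.
ΔS_univ = −Q_H/T_H + Q_C/T_C = 0.684 kJ/K (> 0, since η = 0.398 < η_Carnot = 0.752).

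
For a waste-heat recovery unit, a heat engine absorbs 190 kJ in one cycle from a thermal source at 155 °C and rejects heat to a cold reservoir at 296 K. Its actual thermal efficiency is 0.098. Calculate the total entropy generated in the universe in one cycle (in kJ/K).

T_H = 155 °C → 155 + 273.15 = 428.15 K.
W = η·Q_H = 0.098 × 190 = 18.62 kJ, so Q_C = Q_H − W = 171.4 kJ.
Entropy balance on the reservoirs: −Q_H/T_H = -0.4438 kJ/K, +Q_C/T_C = 0.5790 kJ/K.
ΔS_univ = −Q_H/T_H + Q_C/T_C = 0.135 kJ/K (> 0, since η = 0.098 < η_Carnot = 0.309).

ΔS_univ ≈ 0.135 kJ/K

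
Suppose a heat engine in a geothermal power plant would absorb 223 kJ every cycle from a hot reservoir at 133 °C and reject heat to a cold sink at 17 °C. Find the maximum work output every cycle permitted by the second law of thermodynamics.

W_max ≈ 63.7 kJ

T_H = 133 °C → 133 + 273.15 = 406.15 K.
T_C = 17 °C → 17 + 273.15 = 290.15 K.
The upper bound on efficiency is η_max = 1 − T_C/T_H = 1 − 290.15/406.15 = 0.2856.
W_max = η_max · Q_H = 0.2856 × 223 = 63.7 kJ.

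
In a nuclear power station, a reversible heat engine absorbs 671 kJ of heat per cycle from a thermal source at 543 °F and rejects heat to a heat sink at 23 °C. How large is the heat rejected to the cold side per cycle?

T_H = 543 °F → (543 − 32) × 5/9 = 283.89 °C = 557.04 K.
T_C = 23 °C → 23 + 273.15 = 296.15 K.
Carnot efficiency: η = 1 − T_C/T_H = 1 − 296.15/557.04 = 0.4683.
For a reversible cycle Q_C/Q_H = T_C/T_H, so Q_C = 671 × 296.15/557.04 = 356.7 kJ.

Q_C ≈ 356.7 kJ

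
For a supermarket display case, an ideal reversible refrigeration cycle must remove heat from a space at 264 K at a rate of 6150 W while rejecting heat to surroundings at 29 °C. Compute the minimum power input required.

T_H = 29 °C → 29 + 273.15 = 302.15 K.
The reversible coefficient of performance is COP_R = T_C/(T_H − T_C) = 264.00/38.15 = 6.9201.
W = Q_C/COP_R = 6150/6.9201 = 888.7 W.

Ẇ_in ≈ 888.7 W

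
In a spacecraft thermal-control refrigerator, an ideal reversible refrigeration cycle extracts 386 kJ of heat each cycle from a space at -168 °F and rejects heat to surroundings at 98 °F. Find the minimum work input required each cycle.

T_H = 98 °F → (98 − 32) × 5/9 = 36.67 °C = 309.82 K.
T_C = -168 °F → (-168 − 32) × 5/9 = -111.11 °C = 162.04 K.
For a reversible refrigerator, COP_R = T_C/(T_H − T_C) = 162.04/147.78 = 1.0965.
W = Q_C/COP_R = 386/1.0965 = 352.0 kJ.

W_in ≈ 352.0 kJ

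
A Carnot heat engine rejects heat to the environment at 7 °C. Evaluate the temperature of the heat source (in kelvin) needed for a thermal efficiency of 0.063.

T_C = 7 °C → 7 + 273.15 = 280.15 K.
From η = 1 − T_C/T_H, solving for T_H gives T_H = T_C/(1 − η) = 280.15/(1 − 0.063) = 299.0 K.

T_H ≈ 299.0 K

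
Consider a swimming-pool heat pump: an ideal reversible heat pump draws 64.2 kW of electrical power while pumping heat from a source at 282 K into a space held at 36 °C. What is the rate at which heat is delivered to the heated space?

T_H = 36 °C → 36 + 273.15 = 309.15 K.
COP_HP = T_H/(T_H − T_C) = 309.15/27.15 = 11.3867.
Q_H = COP_HP · W = 11.3867 × 64.2 = 731 kW.

Q̇_H ≈ 731 kW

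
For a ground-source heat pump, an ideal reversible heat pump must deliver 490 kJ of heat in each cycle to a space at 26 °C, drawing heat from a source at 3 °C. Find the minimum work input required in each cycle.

W_in ≈ 37.7 kJ

T_H = 26 °C → 26 + 273.15 = 299.15 K.
T_C = 3 °C → 3 + 273.15 = 276.15 K.
For a reversible heat pump, COP_HP = T_H/(T_H − T_C) = 299.15/23.00 = 13.0065.
W = Q_H/COP_HP = 490/13.0065 = 37.7 kJ.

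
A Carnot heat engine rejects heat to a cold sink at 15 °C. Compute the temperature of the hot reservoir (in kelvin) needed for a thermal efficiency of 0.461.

T_C = 15 °C → 15 + 273.15 = 288.15 K.
From η = 1 − T_C/T_H, solving for T_H gives T_H = T_C/(1 − η) = 288.15/(1 − 0.461) = 535 K.

T_H ≈ 535 K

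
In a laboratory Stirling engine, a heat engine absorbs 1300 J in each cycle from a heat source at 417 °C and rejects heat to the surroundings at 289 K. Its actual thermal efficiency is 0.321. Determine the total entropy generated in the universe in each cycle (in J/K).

T_H = 417 °C → 417 + 273.15 = 690.15 K.
W = η·Q_H = 0.321 × 1300 = 417.3 J, so Q_C = Q_H − W = 882.7 J.
Reservoir entropy changes: ΔS_H = −Q_H/T_H = −1300/690.15 = -1.884 J/K and ΔS_C = +Q_C/T_C = 882.7/289.00 = 3.054 J/K.
ΔS_univ = −Q_H/T_H + Q_C/T_C = 1.17 J/K (> 0, since η = 0.321 < η_Carnot = 0.581).

ΔS_univ ≈ 1.17 J/K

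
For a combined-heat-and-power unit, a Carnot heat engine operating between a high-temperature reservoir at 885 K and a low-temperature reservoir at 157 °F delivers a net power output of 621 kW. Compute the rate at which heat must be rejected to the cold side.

T_C = 157 °F → (157 − 32) × 5/9 = 69.44 °C = 342.59 K.
For a reversible engine, η = 1 − T_C/T_H = 1 − 342.59/885.00 = 0.6129.
Since Q_C/Q_H = T_C/T_H and Q_H = W/η, Q_C = W·T_C/(T_H − T_C) = 621 × 342.59/542.41 = 392 kW.

Q̇_C ≈ 392 kW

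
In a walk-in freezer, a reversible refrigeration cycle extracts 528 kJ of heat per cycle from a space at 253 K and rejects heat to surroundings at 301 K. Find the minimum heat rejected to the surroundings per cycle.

For a reversible cycle Q_H/Q_C = T_H/T_C, so Q_H = Q_C·T_H/T_C = 528 × 301.00/253.00 = 628 kJ.

Q_H ≈ 628 kJ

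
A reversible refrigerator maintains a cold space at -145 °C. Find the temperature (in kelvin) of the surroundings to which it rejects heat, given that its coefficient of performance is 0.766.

T_C = -145 °C → -145 + 273.15 = 128.15 K.
COP_R = T_C/(T_H − T_C) ⇒ T_H = T_C·(1 + 1/COP_R) = 128.15 × (1 + 1/0.766) = 295 K.

T_H ≈ 295 K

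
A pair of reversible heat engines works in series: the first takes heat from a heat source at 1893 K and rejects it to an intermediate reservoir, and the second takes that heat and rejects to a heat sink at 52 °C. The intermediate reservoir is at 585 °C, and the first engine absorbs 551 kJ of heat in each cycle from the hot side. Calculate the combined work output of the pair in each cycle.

W_total ≈ 456 kJ

T_C = 52 °C → 52 + 273.15 = 325.15 K.
Two reversible stages in series are equivalent to a single Carnot engine between T_H and T_C, so η_total = 1 − T_C/T_H = 1 − 325.15/1893.00 = 0.8282.
W_total = η_total · Q_H = 0.8282 × 551 = 456 kJ.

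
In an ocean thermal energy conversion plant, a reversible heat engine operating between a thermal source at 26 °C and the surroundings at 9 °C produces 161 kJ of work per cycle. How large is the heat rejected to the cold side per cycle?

T_H = 26 °C → 26 + 273.15 = 299.15 K.
T_C = 9 °C → 9 + 273.15 = 282.15 K.
The Carnot efficiency is η = 1 − T_C/T_H = 1 − 282.15/299.15 = 0.0568.
Since Q_C/Q_H = T_C/T_H and Q_H = W/η, Q_C = W·T_C/(T_H − T_C) = 161 × 282.15/17.00 = 2670 kJ.

Q_C ≈ 2670 kJ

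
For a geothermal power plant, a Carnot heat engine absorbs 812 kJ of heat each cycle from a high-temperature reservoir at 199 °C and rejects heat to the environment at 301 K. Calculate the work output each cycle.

T_H = 199 °C → 199 + 273.15 = 472.15 K.
η_rev = 1 − T_C/T_H = 1 − 301.00/472.15 = 0.3625.
W = η·Q_H = 0.3625 × 812 = 294 kJ.

W ≈ 294 kJ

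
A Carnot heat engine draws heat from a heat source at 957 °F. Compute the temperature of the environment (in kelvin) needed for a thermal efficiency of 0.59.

T_C ≈ 323 K

T_H = 957 °F → (957 − 32) × 5/9 = 513.89 °C = 787.04 K.
From η = 1 − T_C/T_H, T_C = T_H·(1 − η) = 787.04 × (1 − 0.59) = 323 K.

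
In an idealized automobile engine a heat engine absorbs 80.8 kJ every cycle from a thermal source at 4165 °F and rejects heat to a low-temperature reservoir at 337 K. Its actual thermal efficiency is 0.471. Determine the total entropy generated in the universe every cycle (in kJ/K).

ΔS_univ ≈ 0.09539 kJ/K

T_H = 4165 °F → (4165 − 32) × 5/9 = 2296.11 °C = 2569.26 K.
W = η·Q_H = 0.471 × 80.8 = 38.06 kJ, so Q_C = Q_H − W = 42.74 kJ.
The hot reservoir loses entropy Q_H/T_H = 80.8/2569.26 = 0.03145 kJ/K; the cold reservoir gains Q_C/T_C = 42.74/337.00 = 0.1268 kJ/K.
ΔS_univ = −Q_H/T_H + Q_C/T_C = 0.09539 kJ/K (> 0, since η = 0.471 < η_Carnot = 0.869).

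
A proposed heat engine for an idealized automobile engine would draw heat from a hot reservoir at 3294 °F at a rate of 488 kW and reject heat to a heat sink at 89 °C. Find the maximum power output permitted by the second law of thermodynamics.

T_H = 3294 °F → (3294 − 32) × 5/9 = 1812.22 °C = 2085.37 K.
T_C = 89 °C → 89 + 273.15 = 362.15 K.
The second-law ceiling is the Carnot efficiency, η_max = 1 − T_C/T_H = 1 − 362.15/2085.37 = 0.8263.
W_max = η_max · Q_H = 0.8263 × 488 = 403.3 kW.

Ẇ_max ≈ 403.3 kW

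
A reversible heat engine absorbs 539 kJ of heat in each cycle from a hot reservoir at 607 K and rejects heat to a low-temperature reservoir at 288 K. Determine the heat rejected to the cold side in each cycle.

Q_C ≈ 255.7 kJ

For a reversible engine, η = 1 − T_C/T_H = 1 − 288.00/607.00 = 0.5255.
For a reversible cycle Q_C/Q_H = T_C/T_H, so Q_C = 539 × 288.00/607.00 = 255.7 kJ.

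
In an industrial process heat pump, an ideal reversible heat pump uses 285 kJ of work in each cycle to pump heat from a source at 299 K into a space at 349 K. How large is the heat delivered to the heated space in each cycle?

For a reversible heat pump, COP_HP = T_H/(T_H − T_C) = 349.00/50.00 = 6.9800.
Q_H = COP_HP · W = 6.9800 × 285 = 1989 kJ.

Q_H ≈ 1989 kJ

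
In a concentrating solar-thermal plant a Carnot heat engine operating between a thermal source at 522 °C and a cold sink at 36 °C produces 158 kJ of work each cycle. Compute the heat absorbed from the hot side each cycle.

T_H = 522 °C → 522 + 273.15 = 795.15 K.
T_C = 36 °C → 36 + 273.15 = 309.15 K.
Since the cycle is reversible, η = 1 − T_C/T_H = 1 − 309.15/795.15 = 0.6112.
Q_H = W/η = 158/0.6112 = 259 kJ.

Q_H ≈ 259 kJ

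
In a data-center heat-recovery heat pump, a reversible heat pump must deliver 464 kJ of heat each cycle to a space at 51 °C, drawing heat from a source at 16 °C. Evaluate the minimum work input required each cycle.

W_in ≈ 50.1 kJ

T_H = 51 °C → 51 + 273.15 = 324.15 K.
T_C = 16 °C → 16 + 273.15 = 289.15 K.
Reversible heating COP: COP_HP = T_H/(T_H − T_C) = 324.15/35.00 = 9.2614.
W = Q_H/COP_HP = 464/9.2614 = 50.1 kJ.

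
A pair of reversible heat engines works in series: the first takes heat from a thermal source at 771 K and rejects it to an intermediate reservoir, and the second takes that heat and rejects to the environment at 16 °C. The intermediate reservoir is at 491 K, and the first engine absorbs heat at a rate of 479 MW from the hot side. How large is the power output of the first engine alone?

Ẇ₁ ≈ 174.0 MW

T_C = 16 °C → 16 + 273.15 = 289.15 K.
First-stage efficiency η₁ = 1 − T_m/T_H = 1 − 491.00/771.00 = 0.3632.
W₁ = η₁·Q_H = 0.3632 × 479 = 174.0 MW.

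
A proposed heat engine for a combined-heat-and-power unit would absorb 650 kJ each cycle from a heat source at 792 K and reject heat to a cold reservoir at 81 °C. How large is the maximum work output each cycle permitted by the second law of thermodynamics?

W_max ≈ 359.3 kJ

T_C = 81 °C → 81 + 273.15 = 354.15 K.
No engine can exceed the Carnot limit: η_max = 1 − T_C/T_H = 1 − 354.15/792.00 = 0.5528.
W_max = η_max · Q_H = 0.5528 × 650 = 359.3 kJ.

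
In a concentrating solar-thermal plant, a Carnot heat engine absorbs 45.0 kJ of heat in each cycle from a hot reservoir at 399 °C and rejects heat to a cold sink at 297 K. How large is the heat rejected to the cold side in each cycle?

Q_C ≈ 19.88 kJ

T_H = 399 °C → 399 + 273.15 = 672.15 K.
Since the cycle is reversible, η = 1 − T_C/T_H = 1 − 297.00/672.15 = 0.5581.
For a reversible cycle Q_C/Q_H = T_C/T_H, so Q_C = 45.0 × 297.00/672.15 = 19.88 kJ.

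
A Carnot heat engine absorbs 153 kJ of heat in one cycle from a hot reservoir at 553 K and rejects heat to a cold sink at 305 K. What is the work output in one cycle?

Since the cycle is reversible, η = 1 − T_C/T_H = 1 − 305.00/553.00 = 0.4485.
W = η·Q_H = 0.4485 × 153 = 68.61 kJ.

W ≈ 68.61 kJ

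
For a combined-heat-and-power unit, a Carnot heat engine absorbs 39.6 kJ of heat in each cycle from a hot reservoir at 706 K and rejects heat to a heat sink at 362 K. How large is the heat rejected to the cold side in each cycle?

Q_C ≈ 20.3 kJ

η_rev = 1 − T_C/T_H = 1 − 362.00/706.00 = 0.4873.
For a reversible cycle Q_C/Q_H = T_C/T_H, so Q_C = 39.6 × 362.00/706.00 = 20.3 kJ.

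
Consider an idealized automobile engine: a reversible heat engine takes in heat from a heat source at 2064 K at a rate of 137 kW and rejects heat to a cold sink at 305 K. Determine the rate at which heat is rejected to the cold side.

η_rev = 1 − T_C/T_H = 1 − 305.00/2064.00 = 0.8522.
For a reversible cycle Q_C/Q_H = T_C/T_H, so Q_C = 137 × 305.00/2064.00 = 20.2 kW.

Q̇_C ≈ 20.2 kW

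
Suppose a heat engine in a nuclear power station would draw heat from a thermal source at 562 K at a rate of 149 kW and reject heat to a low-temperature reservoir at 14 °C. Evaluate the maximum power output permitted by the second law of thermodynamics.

T_C = 14 °C → 14 + 273.15 = 287.15 K.
The second-law ceiling is the Carnot efficiency, η_max = 1 − T_C/T_H = 1 − 287.15/562.00 = 0.4891.
W_max = η_max · Q_H = 0.4891 × 149 = 72.9 kW.

Ẇ_max ≈ 72.9 kW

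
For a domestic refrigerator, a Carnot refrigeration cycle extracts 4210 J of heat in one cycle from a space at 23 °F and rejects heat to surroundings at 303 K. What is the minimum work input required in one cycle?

T_C = 23 °F → (23 − 32) × 5/9 = -5.00 °C = 268.15 K.
The reversible coefficient of performance is COP_R = T_C/(T_H − T_C) = 268.15/34.85 = 7.6944.
W = Q_C/COP_R = 4210/7.6944 = 547.2 J.

W_in ≈ 547.2 J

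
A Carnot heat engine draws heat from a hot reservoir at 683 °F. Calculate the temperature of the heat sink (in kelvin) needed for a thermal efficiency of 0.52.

T_H = 683 °F → (683 − 32) × 5/9 = 361.67 °C = 634.82 K.
From η = 1 − T_C/T_H, T_C = T_H·(1 − η) = 634.82 × (1 − 0.52) = 304.7 K.

T_C ≈ 304.7 K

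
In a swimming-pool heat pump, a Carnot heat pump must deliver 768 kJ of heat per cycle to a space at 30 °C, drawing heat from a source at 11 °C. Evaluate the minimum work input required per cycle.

T_H = 30 °C → 30 + 273.15 = 303.15 K.
T_C = 11 °C → 11 + 273.15 = 284.15 K.
For a reversible heat pump, COP_HP = T_H/(T_H − T_C) = 303.15/19.00 = 15.9553.
W = Q_H/COP_HP = 768/15.9553 = 48.1 kJ.

W_in ≈ 48.1 kJ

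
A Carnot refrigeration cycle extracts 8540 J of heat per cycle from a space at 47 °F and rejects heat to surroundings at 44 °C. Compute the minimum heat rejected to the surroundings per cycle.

T_H = 44 °C → 44 + 273.15 = 317.15 K.
T_C = 47 °F → (47 − 32) × 5/9 = 8.33 °C = 281.48 K.
For a reversible cycle Q_H/Q_C = T_H/T_C, so Q_H = Q_C·T_H/T_C = 8540 × 317.15/281.48 = 9620 J.

Q_H ≈ 9620 J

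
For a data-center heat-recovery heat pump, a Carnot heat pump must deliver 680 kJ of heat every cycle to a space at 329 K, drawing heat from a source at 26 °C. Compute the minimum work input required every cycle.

T_C = 26 °C → 26 + 273.15 = 299.15 K.
Reversible heating COP: COP_HP = T_H/(T_H − T_C) = 329.00/29.85 = 11.0218.
W = Q_H/COP_HP = 680/11.0218 = 61.7 kJ.

W_in ≈ 61.7 kJ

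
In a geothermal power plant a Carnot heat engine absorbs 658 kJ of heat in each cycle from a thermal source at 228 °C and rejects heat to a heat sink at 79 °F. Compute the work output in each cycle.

T_H = 228 °C → 228 + 273.15 = 501.15 K.
T_C = 79 °F → (79 − 32) × 5/9 = 26.11 °C = 299.26 K.
η_rev = 1 − T_C/T_H = 1 − 299.26/501.15 = 0.4029.
W = η·Q_H = 0.4029 × 658 = 265 kJ.

W ≈ 265 kJ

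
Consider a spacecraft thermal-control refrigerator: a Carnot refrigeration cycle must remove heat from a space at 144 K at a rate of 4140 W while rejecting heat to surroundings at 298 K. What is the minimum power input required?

Carnot COP: COP_R = T_C/(T_H − T_C) = 144.00/154.00 = 0.9351.
W = Q_C/COP_R = 4140/0.9351 = 4428 W.

Ẇ_in ≈ 4428 W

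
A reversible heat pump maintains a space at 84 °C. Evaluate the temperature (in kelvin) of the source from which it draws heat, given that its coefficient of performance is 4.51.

T_C ≈ 278.0 K

T_H = 84 °C → 84 + 273.15 = 357.15 K.
COP_HP = T_H/(T_H − T_C) ⇒ T_C = T_H·(COP_HP − 1)/COP_HP = 357.15 × (4.51 − 1)/4.51 = 278.0 K.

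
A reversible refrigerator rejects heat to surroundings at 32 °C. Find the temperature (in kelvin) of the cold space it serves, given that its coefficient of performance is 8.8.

T_H = 32 °C → 32 + 273.15 = 305.15 K.
COP_R = T_C/(T_H − T_C) ⇒ T_C = T_H·COP_R/(1 + COP_R) = 305.15 × 8.8/(1 + 8.8) = 274 K.

T_C ≈ 274 K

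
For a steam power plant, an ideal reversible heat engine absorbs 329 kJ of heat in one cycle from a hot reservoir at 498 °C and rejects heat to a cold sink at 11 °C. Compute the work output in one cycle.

T_H = 498 °C → 498 + 273.15 = 771.15 K.
T_C = 11 °C → 11 + 273.15 = 284.15 K.
The Carnot efficiency is η = 1 − T_C/T_H = 1 − 284.15/771.15 = 0.6315.
W = η·Q_H = 0.6315 × 329 = 207.8 kJ.

W ≈ 207.8 kJ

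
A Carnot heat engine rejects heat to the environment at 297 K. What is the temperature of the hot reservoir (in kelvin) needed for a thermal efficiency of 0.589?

From η = 1 − T_C/T_H, solving for T_H gives T_H = T_C/(1 − η) = 297.00/(1 − 0.589) = 723 K.

T_H ≈ 723 K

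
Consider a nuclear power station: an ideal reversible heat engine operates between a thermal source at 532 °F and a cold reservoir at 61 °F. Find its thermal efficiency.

T_H = 532 °F → (532 − 32) × 5/9 = 277.78 °C = 550.93 K.
T_C = 61 °F → (61 − 32) × 5/9 = 16.11 °C = 289.26 K.
η_rev = 1 − T_C/T_H = 1 − 289.26/550.93 = 0.475.

η ≈ 0.475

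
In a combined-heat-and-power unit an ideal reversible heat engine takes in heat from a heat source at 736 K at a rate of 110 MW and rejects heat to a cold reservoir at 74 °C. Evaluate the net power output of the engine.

Ẇ ≈ 58.1 MW

T_C = 74 °C → 74 + 273.15 = 347.15 K.
The Carnot efficiency is η = 1 − T_C/T_H = 1 − 347.15/736.00 = 0.5283.
W = η·Q_H = 0.5283 × 110 = 58.1 MW.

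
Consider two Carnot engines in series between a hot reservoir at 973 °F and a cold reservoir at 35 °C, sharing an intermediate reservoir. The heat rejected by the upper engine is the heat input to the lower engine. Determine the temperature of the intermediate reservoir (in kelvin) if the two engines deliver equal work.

T_m ≈ 552 K

T_H = 973 °F → (973 − 32) × 5/9 = 522.78 °C = 795.93 K.
T_C = 35 °C → 35 + 273.15 = 308.15 K.
For reversible stages Q_m = Q_H·(T_m/T_H). Setting W₁ = Q_H(1 − T_m/T_H) equal to W₂ = Q_m(1 − T_C/T_m) = Q_H·(T_m − T_C)/T_H gives T_H − T_m = T_m − T_C, so T_m = (T_H + T_C)/2 = (795.93 + 308.15)/2 = 552 K.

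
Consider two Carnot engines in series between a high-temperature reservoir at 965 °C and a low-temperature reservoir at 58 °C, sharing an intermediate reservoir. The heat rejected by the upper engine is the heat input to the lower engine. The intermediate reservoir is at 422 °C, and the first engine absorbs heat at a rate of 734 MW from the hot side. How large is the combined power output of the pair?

Ẇ_total ≈ 537.7 MW

T_H = 965 °C → 965 + 273.15 = 1238.15 K.
T_C = 58 °C → 58 + 273.15 = 331.15 K.
Two reversible stages in series are equivalent to a single Carnot engine between T_H and T_C, so η_total = 1 − T_C/T_H = 1 − 331.15/1238.15 = 0.7325.
W_total = η_total · Q_H = 0.7325 × 734 = 537.7 MW.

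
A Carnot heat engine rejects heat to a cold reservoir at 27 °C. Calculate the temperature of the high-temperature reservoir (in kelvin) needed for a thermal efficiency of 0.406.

T_H ≈ 505 K

T_C = 27 °C → 27 + 273.15 = 300.15 K.
From η = 1 − T_C/T_H, solving for T_H gives T_H = T_C/(1 − η) = 300.15/(1 − 0.406) = 505 K.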